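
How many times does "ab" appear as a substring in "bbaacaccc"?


Searching for "ab" in "bbaacaccc"
Scanning each position:
  Position 0: "bb" => no
  Position 1: "ba" => no
  Position 2: "aa" => no
  Position 3: "ac" => no
  Position 4: "ca" => no
  Position 5: "ac" => no
  Position 6: "cc" => no
  Position 7: "cc" => no
Total occurrences: 0

0


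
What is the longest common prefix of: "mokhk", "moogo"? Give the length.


Words: mokhk, moogo
  Position 0: all 'm' => match
  Position 1: all 'o' => match
  Position 2: ('k', 'o') => mismatch, stop
LCP = "mo" (length 2)

2


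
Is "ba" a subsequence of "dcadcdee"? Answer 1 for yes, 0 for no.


Check if "ba" is a subsequence of "dcadcdee"
Greedy scan:
  Position 0 ('d'): no match needed
  Position 1 ('c'): no match needed
  Position 2 ('a'): no match needed
  Position 3 ('d'): no match needed
  Position 4 ('c'): no match needed
  Position 5 ('d'): no match needed
  Position 6 ('e'): no match needed
  Position 7 ('e'): no match needed
Only matched 0/2 characters => not a subsequence

0


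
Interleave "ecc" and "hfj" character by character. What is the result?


Interleaving "ecc" and "hfj":
  Position 0: 'e' from first, 'h' from second => "eh"
  Position 1: 'c' from first, 'f' from second => "cf"
  Position 2: 'c' from first, 'j' from second => "cj"
Result: ehcfcj

ehcfcj


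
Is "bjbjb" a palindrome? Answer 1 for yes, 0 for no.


Input: bjbjb
Reversed: bjbjb
  Compare pos 0 ('b') with pos 4 ('b'): match
  Compare pos 1 ('j') with pos 3 ('j'): match
Result: palindrome

1


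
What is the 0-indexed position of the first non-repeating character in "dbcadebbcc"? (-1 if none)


Input: dbcadebbcc
Character frequencies:
  'a': 1
  'b': 3
  'c': 3
  'd': 2
  'e': 1
Scanning left to right for freq == 1:
  Position 0 ('d'): freq=2, skip
  Position 1 ('b'): freq=3, skip
  Position 2 ('c'): freq=3, skip
  Position 3 ('a'): unique! => answer = 3

3


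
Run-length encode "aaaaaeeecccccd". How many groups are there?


Input: aaaaaeeecccccd
Scanning for consecutive runs:
  Group 1: 'a' x 5 (positions 0-4)
  Group 2: 'e' x 3 (positions 5-7)
  Group 3: 'c' x 5 (positions 8-12)
  Group 4: 'd' x 1 (positions 13-13)
Total groups: 4

4


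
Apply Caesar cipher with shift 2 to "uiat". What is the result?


Caesar cipher: shift "uiat" by 2
  'u' (pos 20) + 2 = pos 22 = 'w'
  'i' (pos 8) + 2 = pos 10 = 'k'
  'a' (pos 0) + 2 = pos 2 = 'c'
  't' (pos 19) + 2 = pos 21 = 'v'
Result: wkcv

wkcv


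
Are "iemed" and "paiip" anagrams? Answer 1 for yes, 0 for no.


Strings: "iemed", "paiip"
Sorted first:  deeim
Sorted second: aiipp
Differ at position 0: 'd' vs 'a' => not anagrams

0


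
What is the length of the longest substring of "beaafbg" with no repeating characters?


Input: "beaafbg"
Sliding window (track last position of each char):
  Position 0 ('b'): window [0,0] length 1 -- new best
  Position 1 ('e'): window [0,1] length 2 -- new best
  Position 2 ('a'): window [0,2] length 3 -- new best
  Position 3 ('a'): repeat (last at 2), move window start to 3
  Position 3 ('a'): window [3,3] length 1
  Position 4 ('f'): window [3,4] length 2
  Position 5 ('b'): window [3,5] length 3
  Position 6 ('g'): window [3,6] length 4 -- new best
Longest substring with no repeats: "afbg" with length 4

4


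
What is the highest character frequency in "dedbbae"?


Input: dedbbae
Character counts:
  'a': 1
  'b': 2
  'd': 2
  'e': 2
Maximum frequency: 2

2


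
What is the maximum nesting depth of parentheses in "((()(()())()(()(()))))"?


Input: "((()(()())()(()(()))))"
Tracking depth:
  Position 0 '(': depth becomes 1
  Position 1 '(': depth becomes 2
  Position 2 '(': depth becomes 3
  Position 3 ')': depth becomes 2
  Position 4 '(': depth becomes 3
  Position 5 '(': depth becomes 4
  Position 6 ')': depth becomes 3
  Position 7 '(': depth becomes 4
  Position 8 ')': depth becomes 3
  Position 9 ')': depth becomes 2
  Position 10 '(': depth becomes 3
  Position 11 ')': depth becomes 2
  Position 12 '(': depth becomes 3
  Position 13 '(': depth becomes 4
  Position 14 ')': depth becomes 3
  Position 15 '(': depth becomes 4
  Position 16 '(': depth becomes 5
  Position 17 ')': depth becomes 4
  Position 18 ')': depth becomes 3
  Position 19 ')': depth becomes 2
  Position 20 ')': depth becomes 1
  Position 21 ')': depth becomes 0
Maximum depth reached: 5

5


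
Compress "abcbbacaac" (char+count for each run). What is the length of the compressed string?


Input: abcbbacaac
Runs:
  'a' x 1 => "a1"
  'b' x 1 => "b1"
  'c' x 1 => "c1"
  'b' x 2 => "b2"
  'a' x 1 => "a1"
  'c' x 1 => "c1"
  'a' x 2 => "a2"
  'c' x 1 => "c1"
Compressed: "a1b1c1b2a1c1a2c1"
Compressed length: 16

16


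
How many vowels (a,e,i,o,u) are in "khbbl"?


Input: khbbl
Checking each character:
  'k' at position 0: consonant
  'h' at position 1: consonant
  'b' at position 2: consonant
  'b' at position 3: consonant
  'l' at position 4: consonant
Total vowels: 0

0


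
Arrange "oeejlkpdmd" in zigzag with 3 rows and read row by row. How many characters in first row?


Zigzag "oeejlkpdmd" into 3 rows:
Placing characters:
  'o' => row 0
  'e' => row 1
  'e' => row 2
  'j' => row 1
  'l' => row 0
  'k' => row 1
  'p' => row 2
  'd' => row 1
  'm' => row 0
  'd' => row 1
Rows:
  Row 0: "olm"
  Row 1: "ejkdd"
  Row 2: "ep"
First row length: 3

3


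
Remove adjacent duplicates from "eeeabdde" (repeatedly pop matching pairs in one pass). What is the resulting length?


Input: eeeabdde
Stack-based adjacent duplicate removal:
  Read 'e': push. Stack: e
  Read 'e': matches stack top 'e' => pop. Stack: (empty)
  Read 'e': push. Stack: e
  Read 'a': push. Stack: ea
  Read 'b': push. Stack: eab
  Read 'd': push. Stack: eabd
  Read 'd': matches stack top 'd' => pop. Stack: eab
  Read 'e': push. Stack: eabe
Final stack: "eabe" (length 4)

4


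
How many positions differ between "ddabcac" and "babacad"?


Comparing "ddabcac" and "babacad" position by position:
  Position 0: 'd' vs 'b' => DIFFER
  Position 1: 'd' vs 'a' => DIFFER
  Position 2: 'a' vs 'b' => DIFFER
  Position 3: 'b' vs 'a' => DIFFER
  Position 4: 'c' vs 'c' => same
  Position 5: 'a' vs 'a' => same
  Position 6: 'c' vs 'd' => DIFFER
Positions that differ: 5

5


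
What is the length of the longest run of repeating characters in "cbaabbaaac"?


Input: "cbaabbaaac"
Scanning for longest run:
  Position 1 ('b'): new char, reset run to 1
  Position 2 ('a'): new char, reset run to 1
  Position 3 ('a'): continues run of 'a', length=2
  Position 4 ('b'): new char, reset run to 1
  Position 5 ('b'): continues run of 'b', length=2
  Position 6 ('a'): new char, reset run to 1
  Position 7 ('a'): continues run of 'a', length=2
  Position 8 ('a'): continues run of 'a', length=3
  Position 9 ('c'): new char, reset run to 1
Longest run: 'a' with length 3

3


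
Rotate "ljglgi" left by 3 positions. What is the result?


Input: "ljglgi", rotate left by 3
First 3 characters: "ljg"
Remaining characters: "lgi"
Concatenate remaining + first: "lgi" + "ljg" = "lgiljg"

lgiljg


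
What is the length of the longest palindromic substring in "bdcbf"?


Input: "bdcbf"
Checking substrings for palindromes:
  No multi-char palindromic substrings found
Longest palindromic substring: "b" with length 1

1


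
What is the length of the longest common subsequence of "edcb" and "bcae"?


LCS of "edcb" and "bcae"
DP table:
           b    c    a    e
      0    0    0    0    0
  e   0    0    0    0    1
  d   0    0    0    0    1
  c   0    0    1    1    1
  b   0    1    1    1    1
LCS length = dp[4][4] = 1

1


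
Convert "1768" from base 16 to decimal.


Input: "1768" in base 16
Positional expansion:
  Digit '1' (value 1) x 16^3 = 4096
  Digit '7' (value 7) x 16^2 = 1792
  Digit '6' (value 6) x 16^1 = 96
  Digit '8' (value 8) x 16^0 = 8
Sum = 5992

5992


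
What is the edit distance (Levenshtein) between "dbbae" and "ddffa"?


Computing edit distance: "dbbae" -> "ddffa"
DP table:
           d    d    f    f    a
      0    1    2    3    4    5
  d   1    0    1    2    3    4
  b   2    1    1    2    3    4
  b   3    2    2    2    3    4
  a   4    3    3    3    3    3
  e   5    4    4    4    4    4
Edit distance = dp[5][5] = 4

4


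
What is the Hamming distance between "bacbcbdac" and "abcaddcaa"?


Comparing "bacbcbdac" and "abcaddcaa" position by position:
  Position 0: 'b' vs 'a' => differ
  Position 1: 'a' vs 'b' => differ
  Position 2: 'c' vs 'c' => same
  Position 3: 'b' vs 'a' => differ
  Position 4: 'c' vs 'd' => differ
  Position 5: 'b' vs 'd' => differ
  Position 6: 'd' vs 'c' => differ
  Position 7: 'a' vs 'a' => same
  Position 8: 'c' vs 'a' => differ
Total differences (Hamming distance): 7

7


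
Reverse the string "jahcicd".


Input: jahcicd
Reading characters right to left:
  Position 6: 'd'
  Position 5: 'c'
  Position 4: 'i'
  Position 3: 'c'
  Position 2: 'h'
  Position 1: 'a'
  Position 0: 'j'
Reversed: dcichaj

dcichaj


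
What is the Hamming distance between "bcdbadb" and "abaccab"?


Comparing "bcdbadb" and "abaccab" position by position:
  Position 0: 'b' vs 'a' => differ
  Position 1: 'c' vs 'b' => differ
  Position 2: 'd' vs 'a' => differ
  Position 3: 'b' vs 'c' => differ
  Position 4: 'a' vs 'c' => differ
  Position 5: 'd' vs 'a' => differ
  Position 6: 'b' vs 'b' => same
Total differences (Hamming distance): 6

6


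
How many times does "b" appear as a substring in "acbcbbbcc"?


Searching for "b" in "acbcbbbcc"
Scanning each position:
  Position 0: "a" => no
  Position 1: "c" => no
  Position 2: "b" => MATCH
  Position 3: "c" => no
  Position 4: "b" => MATCH
  Position 5: "b" => MATCH
  Position 6: "b" => MATCH
  Position 7: "c" => no
  Position 8: "c" => no
Total occurrences: 4

4


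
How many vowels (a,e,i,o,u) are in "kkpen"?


Input: kkpen
Checking each character:
  'k' at position 0: consonant
  'k' at position 1: consonant
  'p' at position 2: consonant
  'e' at position 3: vowel (running total: 1)
  'n' at position 4: consonant
Total vowels: 1

1


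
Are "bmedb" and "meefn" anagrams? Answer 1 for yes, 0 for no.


Strings: "bmedb", "meefn"
Sorted first:  bbdem
Sorted second: eefmn
Differ at position 0: 'b' vs 'e' => not anagrams

0


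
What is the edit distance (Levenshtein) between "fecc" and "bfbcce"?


Computing edit distance: "fecc" -> "bfbcce"
DP table:
           b    f    b    c    c    e
      0    1    2    3    4    5    6
  f   1    1    1    2    3    4    5
  e   2    2    2    2    3    4    4
  c   3    3    3    3    2    3    4
  c   4    4    4    4    3    2    3
Edit distance = dp[4][6] = 3

3


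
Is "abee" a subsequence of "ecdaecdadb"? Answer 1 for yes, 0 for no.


Check if "abee" is a subsequence of "ecdaecdadb"
Greedy scan:
  Position 0 ('e'): no match needed
  Position 1 ('c'): no match needed
  Position 2 ('d'): no match needed
  Position 3 ('a'): matches sub[0] = 'a'
  Position 4 ('e'): no match needed
  Position 5 ('c'): no match needed
  Position 6 ('d'): no match needed
  Position 7 ('a'): no match needed
  Position 8 ('d'): no match needed
  Position 9 ('b'): matches sub[1] = 'b'
Only matched 2/4 characters => not a subsequence

0


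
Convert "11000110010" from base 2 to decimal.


Input: "11000110010" in base 2
Positional expansion:
  Digit '1' (value 1) x 2^10 = 1024
  Digit '1' (value 1) x 2^9 = 512
  Digit '0' (value 0) x 2^8 = 0
  Digit '0' (value 0) x 2^7 = 0
  Digit '0' (value 0) x 2^6 = 0
  Digit '1' (value 1) x 2^5 = 32
  Digit '1' (value 1) x 2^4 = 16
  Digit '0' (value 0) x 2^3 = 0
  Digit '0' (value 0) x 2^2 = 0
  Digit '1' (value 1) x 2^1 = 2
  Digit '0' (value 0) x 2^0 = 0
Sum = 1586

1586


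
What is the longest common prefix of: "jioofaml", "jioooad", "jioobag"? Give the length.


Words: jioofaml, jioooad, jioobag
  Position 0: all 'j' => match
  Position 1: all 'i' => match
  Position 2: all 'o' => match
  Position 3: all 'o' => match
  Position 4: ('f', 'o', 'b') => mismatch, stop
LCP = "jioo" (length 4)

4


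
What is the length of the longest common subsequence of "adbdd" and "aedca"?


LCS of "adbdd" and "aedca"
DP table:
           a    e    d    c    a
      0    0    0    0    0    0
  a   0    1    1    1    1    1
  d   0    1    1    2    2    2
  b   0    1    1    2    2    2
  d   0    1    1    2    2    2
  d   0    1    1    2    2    2
LCS length = dp[5][5] = 2

2


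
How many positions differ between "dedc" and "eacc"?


Comparing "dedc" and "eacc" position by position:
  Position 0: 'd' vs 'e' => DIFFER
  Position 1: 'e' vs 'a' => DIFFER
  Position 2: 'd' vs 'c' => DIFFER
  Position 3: 'c' vs 'c' => same
Positions that differ: 3

3


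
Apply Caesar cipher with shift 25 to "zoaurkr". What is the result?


Caesar cipher: shift "zoaurkr" by 25
  'z' (pos 25) + 25 = pos 24 = 'y'
  'o' (pos 14) + 25 = pos 13 = 'n'
  'a' (pos 0) + 25 = pos 25 = 'z'
  'u' (pos 20) + 25 = pos 19 = 't'
  'r' (pos 17) + 25 = pos 16 = 'q'
  'k' (pos 10) + 25 = pos 9 = 'j'
  'r' (pos 17) + 25 = pos 16 = 'q'
Result: ynztqjq

ynztqjq


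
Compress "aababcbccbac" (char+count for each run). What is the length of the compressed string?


Input: aababcbccbac
Runs:
  'a' x 2 => "a2"
  'b' x 1 => "b1"
  'a' x 1 => "a1"
  'b' x 1 => "b1"
  'c' x 1 => "c1"
  'b' x 1 => "b1"
  'c' x 2 => "c2"
  'b' x 1 => "b1"
  'a' x 1 => "a1"
  'c' x 1 => "c1"
Compressed: "a2b1a1b1c1b1c2b1a1c1"
Compressed length: 20

20


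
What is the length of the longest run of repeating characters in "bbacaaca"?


Input: "bbacaaca"
Scanning for longest run:
  Position 1 ('b'): continues run of 'b', length=2
  Position 2 ('a'): new char, reset run to 1
  Position 3 ('c'): new char, reset run to 1
  Position 4 ('a'): new char, reset run to 1
  Position 5 ('a'): continues run of 'a', length=2
  Position 6 ('c'): new char, reset run to 1
  Position 7 ('a'): new char, reset run to 1
Longest run: 'b' with length 2

2


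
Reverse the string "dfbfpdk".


Input: dfbfpdk
Reading characters right to left:
  Position 6: 'k'
  Position 5: 'd'
  Position 4: 'p'
  Position 3: 'f'
  Position 2: 'b'
  Position 1: 'f'
  Position 0: 'd'
Reversed: kdpfbfd

kdpfbfd


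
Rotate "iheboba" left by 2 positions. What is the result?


Input: "iheboba", rotate left by 2
First 2 characters: "ih"
Remaining characters: "eboba"
Concatenate remaining + first: "eboba" + "ih" = "ebobaih"

ebobaih


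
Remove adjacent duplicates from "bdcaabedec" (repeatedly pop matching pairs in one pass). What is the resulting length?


Input: bdcaabedec
Stack-based adjacent duplicate removal:
  Read 'b': push. Stack: b
  Read 'd': push. Stack: bd
  Read 'c': push. Stack: bdc
  Read 'a': push. Stack: bdca
  Read 'a': matches stack top 'a' => pop. Stack: bdc
  Read 'b': push. Stack: bdcb
  Read 'e': push. Stack: bdcbe
  Read 'd': push. Stack: bdcbed
  Read 'e': push. Stack: bdcbede
  Read 'c': push. Stack: bdcbedec
Final stack: "bdcbedec" (length 8)

8


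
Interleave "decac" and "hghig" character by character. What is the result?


Interleaving "decac" and "hghig":
  Position 0: 'd' from first, 'h' from second => "dh"
  Position 1: 'e' from first, 'g' from second => "eg"
  Position 2: 'c' from first, 'h' from second => "ch"
  Position 3: 'a' from first, 'i' from second => "ai"
  Position 4: 'c' from first, 'g' from second => "cg"
Result: dhegchaicg

dhegchaicg


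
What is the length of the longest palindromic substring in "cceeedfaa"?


Input: "cceeedfaa"
Checking substrings for palindromes:
  [2:5] "eee" (len 3) => palindrome
  [0:2] "cc" (len 2) => palindrome
  [2:4] "ee" (len 2) => palindrome
  [3:5] "ee" (len 2) => palindrome
  [7:9] "aa" (len 2) => palindrome
Longest palindromic substring: "eee" with length 3

3


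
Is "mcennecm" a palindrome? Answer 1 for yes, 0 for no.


Input: mcennecm
Reversed: mcennecm
  Compare pos 0 ('m') with pos 7 ('m'): match
  Compare pos 1 ('c') with pos 6 ('c'): match
  Compare pos 2 ('e') with pos 5 ('e'): match
  Compare pos 3 ('n') with pos 4 ('n'): match
Result: palindrome

1


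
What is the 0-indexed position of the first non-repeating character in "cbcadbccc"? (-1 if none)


Input: cbcadbccc
Character frequencies:
  'a': 1
  'b': 2
  'c': 5
  'd': 1
Scanning left to right for freq == 1:
  Position 0 ('c'): freq=5, skip
  Position 1 ('b'): freq=2, skip
  Position 2 ('c'): freq=5, skip
  Position 3 ('a'): unique! => answer = 3

3


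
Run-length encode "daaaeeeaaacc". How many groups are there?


Input: daaaeeeaaacc
Scanning for consecutive runs:
  Group 1: 'd' x 1 (positions 0-0)
  Group 2: 'a' x 3 (positions 1-3)
  Group 3: 'e' x 3 (positions 4-6)
  Group 4: 'a' x 3 (positions 7-9)
  Group 5: 'c' x 2 (positions 10-11)
Total groups: 5

5


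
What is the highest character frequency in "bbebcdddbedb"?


Input: bbebcdddbedb
Character counts:
  'b': 5
  'c': 1
  'd': 4
  'e': 2
Maximum frequency: 5

5


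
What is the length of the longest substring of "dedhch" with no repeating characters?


Input: "dedhch"
Sliding window (track last position of each char):
  Position 0 ('d'): window [0,0] length 1 -- new best
  Position 1 ('e'): window [0,1] length 2 -- new best
  Position 2 ('d'): repeat (last at 0), move window start to 1
  Position 2 ('d'): window [1,2] length 2
  Position 3 ('h'): window [1,3] length 3 -- new best
  Position 4 ('c'): window [1,4] length 4 -- new best
  Position 5 ('h'): repeat (last at 3), move window start to 4
  Position 5 ('h'): window [4,5] length 2
Longest substring with no repeats: "edhc" with length 4

4


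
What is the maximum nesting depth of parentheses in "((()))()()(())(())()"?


Input: "((()))()()(())(())()"
Tracking depth:
  Position 0 '(': depth becomes 1
  Position 1 '(': depth becomes 2
  Position 2 '(': depth becomes 3
  Position 3 ')': depth becomes 2
  Position 4 ')': depth becomes 1
  Position 5 ')': depth becomes 0
  Position 6 '(': depth becomes 1
  Position 7 ')': depth becomes 0
  Position 8 '(': depth becomes 1
  Position 9 ')': depth becomes 0
  Position 10 '(': depth becomes 1
  Position 11 '(': depth becomes 2
  Position 12 ')': depth becomes 1
  Position 13 ')': depth becomes 0
  Position 14 '(': depth becomes 1
  Position 15 '(': depth becomes 2
  Position 16 ')': depth becomes 1
  Position 17 ')': depth becomes 0
  Position 18 '(': depth becomes 1
  Position 19 ')': depth becomes 0
Maximum depth reached: 3

3


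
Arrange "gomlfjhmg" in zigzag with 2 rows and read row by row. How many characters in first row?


Zigzag "gomlfjhmg" into 2 rows:
Placing characters:
  'g' => row 0
  'o' => row 1
  'm' => row 0
  'l' => row 1
  'f' => row 0
  'j' => row 1
  'h' => row 0
  'm' => row 1
  'g' => row 0
Rows:
  Row 0: "gmfhg"
  Row 1: "oljm"
First row length: 5

5


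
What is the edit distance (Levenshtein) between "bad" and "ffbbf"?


Computing edit distance: "bad" -> "ffbbf"
DP table:
           f    f    b    b    f
      0    1    2    3    4    5
  b   1    1    2    2    3    4
  a   2    2    2    3    3    4
  d   3    3    3    3    4    4
Edit distance = dp[3][5] = 4

4


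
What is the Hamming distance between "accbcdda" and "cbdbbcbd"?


Comparing "accbcdda" and "cbdbbcbd" position by position:
  Position 0: 'a' vs 'c' => differ
  Position 1: 'c' vs 'b' => differ
  Position 2: 'c' vs 'd' => differ
  Position 3: 'b' vs 'b' => same
  Position 4: 'c' vs 'b' => differ
  Position 5: 'd' vs 'c' => differ
  Position 6: 'd' vs 'b' => differ
  Position 7: 'a' vs 'd' => differ
Total differences (Hamming distance): 7

7


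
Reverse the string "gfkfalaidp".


Input: gfkfalaidp
Reading characters right to left:
  Position 9: 'p'
  Position 8: 'd'
  Position 7: 'i'
  Position 6: 'a'
  Position 5: 'l'
  Position 4: 'a'
  Position 3: 'f'
  Position 2: 'k'
  Position 1: 'f'
  Position 0: 'g'
Reversed: pdialafkfg

pdialafkfg


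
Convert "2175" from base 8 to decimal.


Input: "2175" in base 8
Positional expansion:
  Digit '2' (value 2) x 8^3 = 1024
  Digit '1' (value 1) x 8^2 = 64
  Digit '7' (value 7) x 8^1 = 56
  Digit '5' (value 5) x 8^0 = 5
Sum = 1149

1149


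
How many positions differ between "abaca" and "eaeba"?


Comparing "abaca" and "eaeba" position by position:
  Position 0: 'a' vs 'e' => DIFFER
  Position 1: 'b' vs 'a' => DIFFER
  Position 2: 'a' vs 'e' => DIFFER
  Position 3: 'c' vs 'b' => DIFFER
  Position 4: 'a' vs 'a' => same
Positions that differ: 4

4


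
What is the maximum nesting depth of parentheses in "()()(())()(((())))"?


Input: "()()(())()(((())))"
Tracking depth:
  Position 0 '(': depth becomes 1
  Position 1 ')': depth becomes 0
  Position 2 '(': depth becomes 1
  Position 3 ')': depth becomes 0
  Position 4 '(': depth becomes 1
  Position 5 '(': depth becomes 2
  Position 6 ')': depth becomes 1
  Position 7 ')': depth becomes 0
  Position 8 '(': depth becomes 1
  Position 9 ')': depth becomes 0
  Position 10 '(': depth becomes 1
  Position 11 '(': depth becomes 2
  Position 12 '(': depth becomes 3
  Position 13 '(': depth becomes 4
  Position 14 ')': depth becomes 3
  Position 15 ')': depth becomes 2
  Position 16 ')': depth becomes 1
  Position 17 ')': depth becomes 0
Maximum depth reached: 4

4


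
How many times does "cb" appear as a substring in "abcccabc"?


Searching for "cb" in "abcccabc"
Scanning each position:
  Position 0: "ab" => no
  Position 1: "bc" => no
  Position 2: "cc" => no
  Position 3: "cc" => no
  Position 4: "ca" => no
  Position 5: "ab" => no
  Position 6: "bc" => no
Total occurrences: 0

0


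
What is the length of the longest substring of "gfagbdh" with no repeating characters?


Input: "gfagbdh"
Sliding window (track last position of each char):
  Position 0 ('g'): window [0,0] length 1 -- new best
  Position 1 ('f'): window [0,1] length 2 -- new best
  Position 2 ('a'): window [0,2] length 3 -- new best
  Position 3 ('g'): repeat (last at 0), move window start to 1
  Position 3 ('g'): window [1,3] length 3
  Position 4 ('b'): window [1,4] length 4 -- new best
  Position 5 ('d'): window [1,5] length 5 -- new best
  Position 6 ('h'): window [1,6] length 6 -- new best
Longest substring with no repeats: "fagbdh" with length 6

6


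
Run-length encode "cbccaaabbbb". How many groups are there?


Input: cbccaaabbbb
Scanning for consecutive runs:
  Group 1: 'c' x 1 (positions 0-0)
  Group 2: 'b' x 1 (positions 1-1)
  Group 3: 'c' x 2 (positions 2-3)
  Group 4: 'a' x 3 (positions 4-6)
  Group 5: 'b' x 4 (positions 7-10)
Total groups: 5

5


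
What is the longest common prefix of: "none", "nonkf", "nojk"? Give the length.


Words: none, nonkf, nojk
  Position 0: all 'n' => match
  Position 1: all 'o' => match
  Position 2: ('n', 'n', 'j') => mismatch, stop
LCP = "no" (length 2)

2


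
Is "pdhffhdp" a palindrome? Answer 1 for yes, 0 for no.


Input: pdhffhdp
Reversed: pdhffhdp
  Compare pos 0 ('p') with pos 7 ('p'): match
  Compare pos 1 ('d') with pos 6 ('d'): match
  Compare pos 2 ('h') with pos 5 ('h'): match
  Compare pos 3 ('f') with pos 4 ('f'): match
Result: palindrome

1


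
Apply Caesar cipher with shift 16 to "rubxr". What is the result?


Caesar cipher: shift "rubxr" by 16
  'r' (pos 17) + 16 = pos 7 = 'h'
  'u' (pos 20) + 16 = pos 10 = 'k'
  'b' (pos 1) + 16 = pos 17 = 'r'
  'x' (pos 23) + 16 = pos 13 = 'n'
  'r' (pos 17) + 16 = pos 7 = 'h'
Result: hkrnh

hkrnh


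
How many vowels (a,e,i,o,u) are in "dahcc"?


Input: dahcc
Checking each character:
  'd' at position 0: consonant
  'a' at position 1: vowel (running total: 1)
  'h' at position 2: consonant
  'c' at position 3: consonant
  'c' at position 4: consonant
Total vowels: 1

1


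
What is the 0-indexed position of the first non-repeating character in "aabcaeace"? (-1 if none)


Input: aabcaeace
Character frequencies:
  'a': 4
  'b': 1
  'c': 2
  'e': 2
Scanning left to right for freq == 1:
  Position 0 ('a'): freq=4, skip
  Position 1 ('a'): freq=4, skip
  Position 2 ('b'): unique! => answer = 2

2


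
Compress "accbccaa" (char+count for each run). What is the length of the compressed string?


Input: accbccaa
Runs:
  'a' x 1 => "a1"
  'c' x 2 => "c2"
  'b' x 1 => "b1"
  'c' x 2 => "c2"
  'a' x 2 => "a2"
Compressed: "a1c2b1c2a2"
Compressed length: 10

10


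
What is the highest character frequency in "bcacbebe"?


Input: bcacbebe
Character counts:
  'a': 1
  'b': 3
  'c': 2
  'e': 2
Maximum frequency: 3

3


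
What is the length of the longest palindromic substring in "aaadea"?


Input: "aaadea"
Checking substrings for palindromes:
  [0:3] "aaa" (len 3) => palindrome
  [0:2] "aa" (len 2) => palindrome
  [1:3] "aa" (len 2) => palindrome
Longest palindromic substring: "aaa" with length 3

3


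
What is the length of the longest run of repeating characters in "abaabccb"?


Input: "abaabccb"
Scanning for longest run:
  Position 1 ('b'): new char, reset run to 1
  Position 2 ('a'): new char, reset run to 1
  Position 3 ('a'): continues run of 'a', length=2
  Position 4 ('b'): new char, reset run to 1
  Position 5 ('c'): new char, reset run to 1
  Position 6 ('c'): continues run of 'c', length=2
  Position 7 ('b'): new char, reset run to 1
Longest run: 'a' with length 2

2


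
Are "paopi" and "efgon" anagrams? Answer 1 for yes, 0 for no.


Strings: "paopi", "efgon"
Sorted first:  aiopp
Sorted second: efgno
Differ at position 0: 'a' vs 'e' => not anagrams

0


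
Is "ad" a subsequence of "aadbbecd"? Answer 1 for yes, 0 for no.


Check if "ad" is a subsequence of "aadbbecd"
Greedy scan:
  Position 0 ('a'): matches sub[0] = 'a'
  Position 1 ('a'): no match needed
  Position 2 ('d'): matches sub[1] = 'd'
  Position 3 ('b'): no match needed
  Position 4 ('b'): no match needed
  Position 5 ('e'): no match needed
  Position 6 ('c'): no match needed
  Position 7 ('d'): no match needed
All 2 characters matched => is a subsequence

1


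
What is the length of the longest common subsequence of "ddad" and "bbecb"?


LCS of "ddad" and "bbecb"
DP table:
           b    b    e    c    b
      0    0    0    0    0    0
  d   0    0    0    0    0    0
  d   0    0    0    0    0    0
  a   0    0    0    0    0    0
  d   0    0    0    0    0    0
LCS length = dp[4][5] = 0

0


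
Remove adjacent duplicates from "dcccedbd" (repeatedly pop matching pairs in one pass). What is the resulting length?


Input: dcccedbd
Stack-based adjacent duplicate removal:
  Read 'd': push. Stack: d
  Read 'c': push. Stack: dc
  Read 'c': matches stack top 'c' => pop. Stack: d
  Read 'c': push. Stack: dc
  Read 'e': push. Stack: dce
  Read 'd': push. Stack: dced
  Read 'b': push. Stack: dcedb
  Read 'd': push. Stack: dcedbd
Final stack: "dcedbd" (length 6)

6


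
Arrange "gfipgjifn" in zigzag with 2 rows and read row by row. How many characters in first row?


Zigzag "gfipgjifn" into 2 rows:
Placing characters:
  'g' => row 0
  'f' => row 1
  'i' => row 0
  'p' => row 1
  'g' => row 0
  'j' => row 1
  'i' => row 0
  'f' => row 1
  'n' => row 0
Rows:
  Row 0: "gigin"
  Row 1: "fpjf"
First row length: 5

5


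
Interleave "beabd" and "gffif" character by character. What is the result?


Interleaving "beabd" and "gffif":
  Position 0: 'b' from first, 'g' from second => "bg"
  Position 1: 'e' from first, 'f' from second => "ef"
  Position 2: 'a' from first, 'f' from second => "af"
  Position 3: 'b' from first, 'i' from second => "bi"
  Position 4: 'd' from first, 'f' from second => "df"
Result: bgefafbidf

bgefafbidf


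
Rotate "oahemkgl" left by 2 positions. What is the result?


Input: "oahemkgl", rotate left by 2
First 2 characters: "oa"
Remaining characters: "hemkgl"
Concatenate remaining + first: "hemkgl" + "oa" = "hemkgloa"

hemkgloa


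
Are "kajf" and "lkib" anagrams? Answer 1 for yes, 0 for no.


Strings: "kajf", "lkib"
Sorted first:  afjk
Sorted second: bikl
Differ at position 0: 'a' vs 'b' => not anagrams

0


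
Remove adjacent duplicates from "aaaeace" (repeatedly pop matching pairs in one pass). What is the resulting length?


Input: aaaeace
Stack-based adjacent duplicate removal:
  Read 'a': push. Stack: a
  Read 'a': matches stack top 'a' => pop. Stack: (empty)
  Read 'a': push. Stack: a
  Read 'e': push. Stack: ae
  Read 'a': push. Stack: aea
  Read 'c': push. Stack: aeac
  Read 'e': push. Stack: aeace
Final stack: "aeace" (length 5)

5


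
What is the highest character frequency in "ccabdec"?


Input: ccabdec
Character counts:
  'a': 1
  'b': 1
  'c': 3
  'd': 1
  'e': 1
Maximum frequency: 3

3


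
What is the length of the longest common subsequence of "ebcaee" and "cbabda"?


LCS of "ebcaee" and "cbabda"
DP table:
           c    b    a    b    d    a
      0    0    0    0    0    0    0
  e   0    0    0    0    0    0    0
  b   0    0    1    1    1    1    1
  c   0    1    1    1    1    1    1
  a   0    1    1    2    2    2    2
  e   0    1    1    2    2    2    2
  e   0    1    1    2    2    2    2
LCS length = dp[6][6] = 2

2


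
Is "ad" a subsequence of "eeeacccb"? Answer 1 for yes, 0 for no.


Check if "ad" is a subsequence of "eeeacccb"
Greedy scan:
  Position 0 ('e'): no match needed
  Position 1 ('e'): no match needed
  Position 2 ('e'): no match needed
  Position 3 ('a'): matches sub[0] = 'a'
  Position 4 ('c'): no match needed
  Position 5 ('c'): no match needed
  Position 6 ('c'): no match needed
  Position 7 ('b'): no match needed
Only matched 1/2 characters => not a subsequence

0


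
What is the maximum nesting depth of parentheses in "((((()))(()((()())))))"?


Input: "((((()))(()((()())))))"
Tracking depth:
  Position 0 '(': depth becomes 1
  Position 1 '(': depth becomes 2
  Position 2 '(': depth becomes 3
  Position 3 '(': depth becomes 4
  Position 4 '(': depth becomes 5
  Position 5 ')': depth becomes 4
  Position 6 ')': depth becomes 3
  Position 7 ')': depth becomes 2
  Position 8 '(': depth becomes 3
  Position 9 '(': depth becomes 4
  Position 10 ')': depth becomes 3
  Position 11 '(': depth becomes 4
  Position 12 '(': depth becomes 5
  Position 13 '(': depth becomes 6
  Position 14 ')': depth becomes 5
  Position 15 '(': depth becomes 6
  Position 16 ')': depth becomes 5
  Position 17 ')': depth becomes 4
  Position 18 ')': depth becomes 3
  Position 19 ')': depth becomes 2
  Position 20 ')': depth becomes 1
  Position 21 ')': depth becomes 0
Maximum depth reached: 6

6


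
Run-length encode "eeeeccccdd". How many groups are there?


Input: eeeeccccdd
Scanning for consecutive runs:
  Group 1: 'e' x 4 (positions 0-3)
  Group 2: 'c' x 4 (positions 4-7)
  Group 3: 'd' x 2 (positions 8-9)
Total groups: 3

3


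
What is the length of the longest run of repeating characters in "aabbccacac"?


Input: "aabbccacac"
Scanning for longest run:
  Position 1 ('a'): continues run of 'a', length=2
  Position 2 ('b'): new char, reset run to 1
  Position 3 ('b'): continues run of 'b', length=2
  Position 4 ('c'): new char, reset run to 1
  Position 5 ('c'): continues run of 'c', length=2
  Position 6 ('a'): new char, reset run to 1
  Position 7 ('c'): new char, reset run to 1
  Position 8 ('a'): new char, reset run to 1
  Position 9 ('c'): new char, reset run to 1
Longest run: 'a' with length 2

2


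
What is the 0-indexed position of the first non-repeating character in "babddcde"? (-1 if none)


Input: babddcde
Character frequencies:
  'a': 1
  'b': 2
  'c': 1
  'd': 3
  'e': 1
Scanning left to right for freq == 1:
  Position 0 ('b'): freq=2, skip
  Position 1 ('a'): unique! => answer = 1

1


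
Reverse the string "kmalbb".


Input: kmalbb
Reading characters right to left:
  Position 5: 'b'
  Position 4: 'b'
  Position 3: 'l'
  Position 2: 'a'
  Position 1: 'm'
  Position 0: 'k'
Reversed: bblamk

bblamk


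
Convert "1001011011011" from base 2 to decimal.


Input: "1001011011011" in base 2
Positional expansion:
  Digit '1' (value 1) x 2^12 = 4096
  Digit '0' (value 0) x 2^11 = 0
  Digit '0' (value 0) x 2^10 = 0
  Digit '1' (value 1) x 2^9 = 512
  Digit '0' (value 0) x 2^8 = 0
  Digit '1' (value 1) x 2^7 = 128
  Digit '1' (value 1) x 2^6 = 64
  Digit '0' (value 0) x 2^5 = 0
  Digit '1' (value 1) x 2^4 = 16
  Digit '1' (value 1) x 2^3 = 8
  Digit '0' (value 0) x 2^2 = 0
  Digit '1' (value 1) x 2^1 = 2
  Digit '1' (value 1) x 2^0 = 1
Sum = 4827

4827


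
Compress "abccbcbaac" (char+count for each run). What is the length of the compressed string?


Input: abccbcbaac
Runs:
  'a' x 1 => "a1"
  'b' x 1 => "b1"
  'c' x 2 => "c2"
  'b' x 1 => "b1"
  'c' x 1 => "c1"
  'b' x 1 => "b1"
  'a' x 2 => "a2"
  'c' x 1 => "c1"
Compressed: "a1b1c2b1c1b1a2c1"
Compressed length: 16

16


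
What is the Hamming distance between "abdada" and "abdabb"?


Comparing "abdada" and "abdabb" position by position:
  Position 0: 'a' vs 'a' => same
  Position 1: 'b' vs 'b' => same
  Position 2: 'd' vs 'd' => same
  Position 3: 'a' vs 'a' => same
  Position 4: 'd' vs 'b' => differ
  Position 5: 'a' vs 'b' => differ
Total differences (Hamming distance): 2

2


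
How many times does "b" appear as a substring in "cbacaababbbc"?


Searching for "b" in "cbacaababbbc"
Scanning each position:
  Position 0: "c" => no
  Position 1: "b" => MATCH
  Position 2: "a" => no
  Position 3: "c" => no
  Position 4: "a" => no
  Position 5: "a" => no
  Position 6: "b" => MATCH
  Position 7: "a" => no
  Position 8: "b" => MATCH
  Position 9: "b" => MATCH
  Position 10: "b" => MATCH
  Position 11: "c" => no
Total occurrences: 5

5


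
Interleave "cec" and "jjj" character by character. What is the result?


Interleaving "cec" and "jjj":
  Position 0: 'c' from first, 'j' from second => "cj"
  Position 1: 'e' from first, 'j' from second => "ej"
  Position 2: 'c' from first, 'j' from second => "cj"
Result: cjejcj

cjejcj


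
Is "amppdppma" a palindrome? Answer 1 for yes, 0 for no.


Input: amppdppma
Reversed: amppdppma
  Compare pos 0 ('a') with pos 8 ('a'): match
  Compare pos 1 ('m') with pos 7 ('m'): match
  Compare pos 2 ('p') with pos 6 ('p'): match
  Compare pos 3 ('p') with pos 5 ('p'): match
Result: palindrome

1


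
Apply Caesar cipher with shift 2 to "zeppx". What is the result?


Caesar cipher: shift "zeppx" by 2
  'z' (pos 25) + 2 = pos 1 = 'b'
  'e' (pos 4) + 2 = pos 6 = 'g'
  'p' (pos 15) + 2 = pos 17 = 'r'
  'p' (pos 15) + 2 = pos 17 = 'r'
  'x' (pos 23) + 2 = pos 25 = 'z'
Result: bgrrz

bgrrz


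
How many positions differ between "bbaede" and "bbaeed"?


Comparing "bbaede" and "bbaeed" position by position:
  Position 0: 'b' vs 'b' => same
  Position 1: 'b' vs 'b' => same
  Position 2: 'a' vs 'a' => same
  Position 3: 'e' vs 'e' => same
  Position 4: 'd' vs 'e' => DIFFER
  Position 5: 'e' vs 'd' => DIFFER
Positions that differ: 2

2


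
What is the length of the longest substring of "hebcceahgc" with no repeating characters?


Input: "hebcceahgc"
Sliding window (track last position of each char):
  Position 0 ('h'): window [0,0] length 1 -- new best
  Position 1 ('e'): window [0,1] length 2 -- new best
  Position 2 ('b'): window [0,2] length 3 -- new best
  Position 3 ('c'): window [0,3] length 4 -- new best
  Position 4 ('c'): repeat (last at 3), move window start to 4
  Position 4 ('c'): window [4,4] length 1
  Position 5 ('e'): window [4,5] length 2
  Position 6 ('a'): window [4,6] length 3
  Position 7 ('h'): window [4,7] length 4
  Position 8 ('g'): window [4,8] length 5 -- new best
  Position 9 ('c'): repeat (last at 4), move window start to 5
  Position 9 ('c'): window [5,9] length 5
Longest substring with no repeats: "ceahg" with length 5

5


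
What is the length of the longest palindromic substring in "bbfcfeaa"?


Input: "bbfcfeaa"
Checking substrings for palindromes:
  [2:5] "fcf" (len 3) => palindrome
  [0:2] "bb" (len 2) => palindrome
  [6:8] "aa" (len 2) => palindrome
Longest palindromic substring: "fcf" with length 3

3


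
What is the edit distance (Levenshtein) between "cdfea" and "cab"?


Computing edit distance: "cdfea" -> "cab"
DP table:
           c    a    b
      0    1    2    3
  c   1    0    1    2
  d   2    1    1    2
  f   3    2    2    2
  e   4    3    3    3
  a   5    4    3    4
Edit distance = dp[5][3] = 4

4


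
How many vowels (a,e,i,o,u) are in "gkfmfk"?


Input: gkfmfk
Checking each character:
  'g' at position 0: consonant
  'k' at position 1: consonant
  'f' at position 2: consonant
  'm' at position 3: consonant
  'f' at position 4: consonant
  'k' at position 5: consonant
Total vowels: 0

0


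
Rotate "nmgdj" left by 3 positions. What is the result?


Input: "nmgdj", rotate left by 3
First 3 characters: "nmg"
Remaining characters: "dj"
Concatenate remaining + first: "dj" + "nmg" = "djnmg"

djnmg


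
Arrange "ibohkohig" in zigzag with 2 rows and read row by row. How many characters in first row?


Zigzag "ibohkohig" into 2 rows:
Placing characters:
  'i' => row 0
  'b' => row 1
  'o' => row 0
  'h' => row 1
  'k' => row 0
  'o' => row 1
  'h' => row 0
  'i' => row 1
  'g' => row 0
Rows:
  Row 0: "iokhg"
  Row 1: "bhoi"
First row length: 5

5


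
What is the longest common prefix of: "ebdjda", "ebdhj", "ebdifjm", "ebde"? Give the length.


Words: ebdjda, ebdhj, ebdifjm, ebde
  Position 0: all 'e' => match
  Position 1: all 'b' => match
  Position 2: all 'd' => match
  Position 3: ('j', 'h', 'i', 'e') => mismatch, stop
LCP = "ebd" (length 3)

3


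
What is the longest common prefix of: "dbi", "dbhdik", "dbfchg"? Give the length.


Words: dbi, dbhdik, dbfchg
  Position 0: all 'd' => match
  Position 1: all 'b' => match
  Position 2: ('i', 'h', 'f') => mismatch, stop
LCP = "db" (length 2)

2


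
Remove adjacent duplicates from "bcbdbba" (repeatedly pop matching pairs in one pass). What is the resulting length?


Input: bcbdbba
Stack-based adjacent duplicate removal:
  Read 'b': push. Stack: b
  Read 'c': push. Stack: bc
  Read 'b': push. Stack: bcb
  Read 'd': push. Stack: bcbd
  Read 'b': push. Stack: bcbdb
  Read 'b': matches stack top 'b' => pop. Stack: bcbd
  Read 'a': push. Stack: bcbda
Final stack: "bcbda" (length 5)

5


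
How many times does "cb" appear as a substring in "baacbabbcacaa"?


Searching for "cb" in "baacbabbcacaa"
Scanning each position:
  Position 0: "ba" => no
  Position 1: "aa" => no
  Position 2: "ac" => no
  Position 3: "cb" => MATCH
  Position 4: "ba" => no
  Position 5: "ab" => no
  Position 6: "bb" => no
  Position 7: "bc" => no
  Position 8: "ca" => no
  Position 9: "ac" => no
  Position 10: "ca" => no
  Position 11: "aa" => no
Total occurrences: 1

1


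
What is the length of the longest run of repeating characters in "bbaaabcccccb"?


Input: "bbaaabcccccb"
Scanning for longest run:
  Position 1 ('b'): continues run of 'b', length=2
  Position 2 ('a'): new char, reset run to 1
  Position 3 ('a'): continues run of 'a', length=2
  Position 4 ('a'): continues run of 'a', length=3
  Position 5 ('b'): new char, reset run to 1
  Position 6 ('c'): new char, reset run to 1
  Position 7 ('c'): continues run of 'c', length=2
  Position 8 ('c'): continues run of 'c', length=3
  Position 9 ('c'): continues run of 'c', length=4
  Position 10 ('c'): continues run of 'c', length=5
  Position 11 ('b'): new char, reset run to 1
Longest run: 'c' with length 5

5


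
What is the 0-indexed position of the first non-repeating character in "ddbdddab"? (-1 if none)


Input: ddbdddab
Character frequencies:
  'a': 1
  'b': 2
  'd': 5
Scanning left to right for freq == 1:
  Position 0 ('d'): freq=5, skip
  Position 1 ('d'): freq=5, skip
  Position 2 ('b'): freq=2, skip
  Position 3 ('d'): freq=5, skip
  Position 4 ('d'): freq=5, skip
  Position 5 ('d'): freq=5, skip
  Position 6 ('a'): unique! => answer = 6

6


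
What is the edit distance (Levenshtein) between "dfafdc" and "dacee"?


Computing edit distance: "dfafdc" -> "dacee"
DP table:
           d    a    c    e    e
      0    1    2    3    4    5
  d   1    0    1    2    3    4
  f   2    1    1    2    3    4
  a   3    2    1    2    3    4
  f   4    3    2    2    3    4
  d   5    4    3    3    3    4
  c   6    5    4    3    4    4
Edit distance = dp[6][5] = 4

4
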